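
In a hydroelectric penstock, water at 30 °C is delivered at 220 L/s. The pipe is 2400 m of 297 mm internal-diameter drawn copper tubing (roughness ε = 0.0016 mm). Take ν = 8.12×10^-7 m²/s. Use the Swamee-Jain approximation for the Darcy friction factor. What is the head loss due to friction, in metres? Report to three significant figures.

V = 4Q/(πD²) = 4·0.220/(π·0.297²) = 3.176 m/s
Re = VD/ν = 3.176·0.297/8.12×10^-7 = 1.16×10^6 → turbulent
ε/D = 0.0016/297 = 5.39×10^-6
Swamee-Jain: f = 0.01147
h_f = f(L/D)V²/(2g) = 0.01147·(2400/0.297)·3.176²/(2·9.81) = 47.63 m

h_f ≈ 47.6 m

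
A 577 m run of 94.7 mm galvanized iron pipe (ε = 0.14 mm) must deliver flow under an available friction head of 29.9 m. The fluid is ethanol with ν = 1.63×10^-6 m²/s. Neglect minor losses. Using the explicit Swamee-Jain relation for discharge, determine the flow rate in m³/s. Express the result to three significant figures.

Q ≈ 0.0143 m³/s

Swamee-Jain (Type II): Q = -0.965·√(gD⁵h_f/L)·ln[ε/(3.7D) + √(3.17ν²L/(gD³h_f))]
√(gD⁵h_f/L) = √(9.81·0.0947⁵·29.9/577) = 0.001968
ε/(3.7D) = 4.00×10^-4; √(3.17ν²L/(gD³h_f)) = 1.40×10^-4
Q = -0.965·0.001968·ln(5.392×10^-4) = 0.01429 m³/s
Check: V = 2.03 m/s, Re = 1.18×10^5, f = 0.02360, h_f = 30.2 m ≈ 29.9 m ✓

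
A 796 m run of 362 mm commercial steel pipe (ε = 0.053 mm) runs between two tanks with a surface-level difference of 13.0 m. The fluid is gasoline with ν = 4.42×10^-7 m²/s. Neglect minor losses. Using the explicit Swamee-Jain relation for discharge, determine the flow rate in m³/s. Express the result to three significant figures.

Q ≈ 0.302 m³/s

Swamee-Jain (Type II): Q = -0.965·√(gD⁵h_f/L)·ln[ε/(3.7D) + √(3.17ν²L/(gD³h_f))]
√(gD⁵h_f/L) = √(9.81·0.362⁵·13.0/796) = 0.03156
ε/(3.7D) = 3.96×10^-5; √(3.17ν²L/(gD³h_f)) = 9.03×10^-6
Q = -0.965·0.03156·ln(4.860×10^-5) = 0.3025 m³/s
Check: V = 2.94 m/s, Re = 2.41×10^6, f = 0.01351, h_f = 13.1 m ≈ 13.0 m ✓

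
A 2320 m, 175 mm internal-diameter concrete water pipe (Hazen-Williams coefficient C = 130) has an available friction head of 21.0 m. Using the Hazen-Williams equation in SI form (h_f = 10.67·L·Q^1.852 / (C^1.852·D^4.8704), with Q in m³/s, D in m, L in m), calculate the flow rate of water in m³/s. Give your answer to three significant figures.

Q ≈ 0.0292 m³/s

Rearranging: Q = [h_f·C^1.852·D^4.8704 / (10.67·L)]^(1/1.852)
Q = [21.0·130^1.852·0.175^4.8704 / (10.67·2320)]^0.540 = 0.02916 m³/s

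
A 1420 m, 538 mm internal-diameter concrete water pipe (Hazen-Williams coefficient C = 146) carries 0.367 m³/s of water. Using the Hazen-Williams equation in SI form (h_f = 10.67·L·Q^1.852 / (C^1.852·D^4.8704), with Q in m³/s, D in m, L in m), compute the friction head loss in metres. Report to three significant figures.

h_f ≈ 4.75 m

h_f = 10.67·1420·0.367^1.852 / (146^1.852·0.538^4.8704) = 4.754 m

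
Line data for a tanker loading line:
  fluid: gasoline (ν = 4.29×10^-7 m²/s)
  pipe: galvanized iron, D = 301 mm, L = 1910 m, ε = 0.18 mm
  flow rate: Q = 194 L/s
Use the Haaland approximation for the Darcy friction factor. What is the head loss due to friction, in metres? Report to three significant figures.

h_f ≈ 42.4 m

V = 4Q/(πD²) = 4·0.194/(π·0.301²) = 2.726 m/s
Re = VD/ν = 2.726·0.301/4.29×10^-7 = 1.91×10^6 → turbulent
ε/D = 0.18/301 = 5.98×10^-4
Haaland: f = 0.01763
h_f = f(L/D)V²/(2g) = 0.01763·(1910/0.301)·2.726²/(2·9.81) = 42.38 m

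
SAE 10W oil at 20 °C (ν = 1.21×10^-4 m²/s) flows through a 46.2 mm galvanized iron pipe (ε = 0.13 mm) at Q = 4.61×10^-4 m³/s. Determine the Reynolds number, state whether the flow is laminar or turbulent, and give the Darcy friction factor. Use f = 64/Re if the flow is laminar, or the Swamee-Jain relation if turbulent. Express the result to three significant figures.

Re ≈ 105; laminar; f = 64/Re ≈ 0.610

V = 4Q/(πD²) = 0.2750 m/s
Re = VD/ν = 0.2750·0.0462/1.21×10^-4 = 105
Re < 2300 → laminar → f = 64/Re = 0.6095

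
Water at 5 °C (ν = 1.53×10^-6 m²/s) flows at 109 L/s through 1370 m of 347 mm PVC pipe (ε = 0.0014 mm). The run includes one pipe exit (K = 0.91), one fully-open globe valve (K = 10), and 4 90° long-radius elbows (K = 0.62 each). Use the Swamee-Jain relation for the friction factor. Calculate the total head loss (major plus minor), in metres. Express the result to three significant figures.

V = 4Q/(πD²) = 1.153 m/s; V²/2g = 0.06771 m
Re = 2.61×10^5, ε/D = 4.03×10^-6 → f = 0.01480 (Swamee-Jain)
Major: h_f = f(L/D)·V²/2g = 0.01480·3948·0.06771 = 3.955 m
Minor: ΣK = 13.4; h_m = ΣK·V²/2g = 0.9066 m
Total H_L = 3.955 + 0.9066 = 4.862 m

H_L ≈ 4.86 m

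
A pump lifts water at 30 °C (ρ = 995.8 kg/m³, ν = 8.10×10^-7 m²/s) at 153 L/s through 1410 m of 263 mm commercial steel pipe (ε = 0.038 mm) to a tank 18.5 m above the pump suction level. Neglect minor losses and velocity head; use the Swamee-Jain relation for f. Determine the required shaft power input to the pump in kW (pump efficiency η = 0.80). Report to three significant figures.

V = 4Q/(πD²) = 2.816 m/s; Re = 9.14×10^5; ε/D = 1.44×10^-4; f = 0.01421
h_f = f(L/D)V²/2g = 30.79 m
Total head H = z + h_f = 18.5 + 30.79 = 49.29 m
P_hyd = ρgQH = 995.8·9.81·0.153·49.29 = 73.67 kW
P_shaft = P_hyd/η = 73.67/0.80 = 92.09 kW

P_shaft ≈ 92.1 kW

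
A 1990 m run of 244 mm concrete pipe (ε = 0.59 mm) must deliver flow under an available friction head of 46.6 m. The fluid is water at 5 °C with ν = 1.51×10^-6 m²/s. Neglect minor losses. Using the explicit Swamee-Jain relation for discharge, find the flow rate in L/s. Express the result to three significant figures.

Q ≈ 98.8 L/s

Swamee-Jain (Type II): Q = -0.965·√(gD⁵h_f/L)·ln[ε/(3.7D) + √(3.17ν²L/(gD³h_f))]
√(gD⁵h_f/L) = √(9.81·0.244⁵·46.6/1990) = 0.01410
ε/(3.7D) = 6.54×10^-4; √(3.17ν²L/(gD³h_f)) = 4.65×10^-5
Q = -0.965·0.01410·ln(7.001×10^-4) = 0.09881 m³/s
Check: V = 2.11 m/s, Re = 3.41×10^5, f = 0.02525, h_f = 46.9 m ≈ 46.6 m ✓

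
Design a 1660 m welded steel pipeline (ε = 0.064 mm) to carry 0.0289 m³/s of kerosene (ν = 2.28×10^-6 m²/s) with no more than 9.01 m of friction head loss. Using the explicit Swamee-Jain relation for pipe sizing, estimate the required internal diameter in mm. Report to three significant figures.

D ≈ 194 mm

Swamee-Jain (Type III): D = 0.66·[ε^1.25·(LQ²/(gh_f))^4.75 + ν·Q^9.4·(L/(gh_f))^5.2]^0.04
LQ²/(gh_f) = 0.01569; L/(gh_f) = 18.78
Term 1 = ε^1.25·(…)^4.75 = 1.54×10^-14; Term 2 = ν·Q^9.4·(…)^5.2 = 3.26×10^-14
D = 0.66·(1.54×10^-14 + 3.26×10^-14)^0.04 = 0.1935 m = 194 mm
Check: V = 0.982 m/s, Re = 8.34×10^4, f = 0.02020, h_f = 8.52 m ≈ 9.01 m ✓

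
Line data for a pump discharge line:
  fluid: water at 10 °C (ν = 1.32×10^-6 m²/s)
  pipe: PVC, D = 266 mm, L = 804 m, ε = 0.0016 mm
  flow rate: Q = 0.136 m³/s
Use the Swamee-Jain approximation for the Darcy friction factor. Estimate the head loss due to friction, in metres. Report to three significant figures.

h_f ≈ 12.2 m

V = 4Q/(πD²) = 4·0.136/(π·0.266²) = 2.447 m/s
Re = VD/ν = 2.447·0.266/1.32×10^-6 = 4.93×10^5 → turbulent
ε/D = 0.0016/266 = 6.02×10^-6
Swamee-Jain: f = 0.01322
h_f = f(L/D)V²/(2g) = 0.01322·(804/0.266)·2.447²/(2·9.81) = 12.20 m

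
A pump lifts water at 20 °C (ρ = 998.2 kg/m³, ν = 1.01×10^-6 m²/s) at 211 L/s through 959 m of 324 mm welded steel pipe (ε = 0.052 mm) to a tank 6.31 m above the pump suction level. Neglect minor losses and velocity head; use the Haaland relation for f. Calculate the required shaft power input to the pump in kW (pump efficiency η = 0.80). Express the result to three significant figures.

V = 4Q/(πD²) = 2.559 m/s; Re = 8.21×10^5; ε/D = 1.60×10^-4; f = 0.01432
h_f = f(L/D)V²/2g = 14.15 m
Total head H = z + h_f = 6.31 + 14.15 = 20.46 m
P_hyd = ρgQH = 998.2·9.81·0.211·20.46 = 42.27 kW
P_shaft = P_hyd/η = 42.27/0.80 = 52.84 kW

P_shaft ≈ 52.8 kW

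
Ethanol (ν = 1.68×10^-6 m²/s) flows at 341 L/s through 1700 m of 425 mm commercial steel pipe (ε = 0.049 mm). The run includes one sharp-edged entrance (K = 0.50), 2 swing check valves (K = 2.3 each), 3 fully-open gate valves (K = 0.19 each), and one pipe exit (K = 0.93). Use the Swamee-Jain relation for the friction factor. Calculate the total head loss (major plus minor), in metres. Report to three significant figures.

V = 4Q/(πD²) = 2.404 m/s; V²/2g = 0.2945 m
Re = 6.08×10^5, ε/D = 1.15×10^-4 → f = 0.01435 (Swamee-Jain)
Major: h_f = f(L/D)·V²/2g = 0.01435·4000·0.2945 = 16.90 m
Minor: ΣK = 6.60; h_m = ΣK·V²/2g = 1.944 m
Total H_L = 16.90 + 1.944 = 18.84 m

H_L ≈ 18.8 m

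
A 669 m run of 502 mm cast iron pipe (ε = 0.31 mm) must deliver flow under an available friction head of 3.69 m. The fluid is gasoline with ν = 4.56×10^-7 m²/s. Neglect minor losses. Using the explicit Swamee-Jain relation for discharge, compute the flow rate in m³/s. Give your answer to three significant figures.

Swamee-Jain (Type II): Q = -0.965·√(gD⁵h_f/L)·ln[ε/(3.7D) + √(3.17ν²L/(gD³h_f))]
√(gD⁵h_f/L) = √(9.81·0.502⁵·3.69/669) = 0.04153
ε/(3.7D) = 1.67×10^-4; √(3.17ν²L/(gD³h_f)) = 9.81×10^-6
Q = -0.965·0.04153·ln(1.767×10^-4) = 0.3463 m³/s
Check: V = 1.75 m/s, Re = 1.93×10^6, f = 0.01782, h_f = 3.71 m ≈ 3.69 m ✓

Q ≈ 0.346 m³/s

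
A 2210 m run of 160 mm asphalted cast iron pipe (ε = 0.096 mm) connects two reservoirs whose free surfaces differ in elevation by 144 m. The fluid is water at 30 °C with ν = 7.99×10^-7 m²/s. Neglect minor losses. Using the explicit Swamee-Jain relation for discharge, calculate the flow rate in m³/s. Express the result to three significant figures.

Swamee-Jain (Type II): Q = -0.965·√(gD⁵h_f/L)·ln[ε/(3.7D) + √(3.17ν²L/(gD³h_f))]
√(gD⁵h_f/L) = √(9.81·0.160⁵·144/2210) = 0.008187
ε/(3.7D) = 1.62×10^-4; √(3.17ν²L/(gD³h_f)) = 2.78×10^-5
Q = -0.965·0.008187·ln(1.900×10^-4) = 0.06770 m³/s
Check: V = 3.37 m/s, Re = 6.74×10^5, f = 0.01816, h_f = 145 m ≈ 144 m ✓

Q ≈ 0.0677 m³/s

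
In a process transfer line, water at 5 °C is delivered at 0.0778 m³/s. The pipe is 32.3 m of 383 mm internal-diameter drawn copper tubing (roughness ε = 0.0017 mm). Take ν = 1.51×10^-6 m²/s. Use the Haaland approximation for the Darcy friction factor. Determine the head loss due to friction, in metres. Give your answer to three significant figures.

V = 4Q/(πD²) = 4·0.0778/(π·0.383²) = 0.6753 m/s
Re = VD/ν = 0.6753·0.383/1.51×10^-6 = 1.71×10^5 → turbulent
ε/D = 0.0017/383 = 4.44×10^-6
Haaland: f = 0.01600
h_f = f(L/D)V²/(2g) = 0.01600·(32.3/0.383)·0.6753²/(2·9.81) = 0.03136 m

h_f ≈ 0.0314 m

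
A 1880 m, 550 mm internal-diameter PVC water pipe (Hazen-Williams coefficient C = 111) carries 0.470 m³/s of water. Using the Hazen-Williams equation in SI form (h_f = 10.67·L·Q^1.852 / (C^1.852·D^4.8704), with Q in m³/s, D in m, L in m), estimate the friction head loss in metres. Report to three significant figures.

h_f ≈ 14.8 m

h_f = 10.67·1880·0.470^1.852 / (111^1.852·0.550^4.8704) = 14.85 m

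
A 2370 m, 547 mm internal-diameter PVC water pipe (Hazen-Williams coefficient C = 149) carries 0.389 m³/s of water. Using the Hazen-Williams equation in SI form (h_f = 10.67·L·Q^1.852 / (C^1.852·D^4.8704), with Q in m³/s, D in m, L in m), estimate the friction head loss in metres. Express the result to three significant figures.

h_f = 10.67·2370·0.389^1.852 / (149^1.852·0.547^4.8704) = 7.850 m

h_f ≈ 7.85 m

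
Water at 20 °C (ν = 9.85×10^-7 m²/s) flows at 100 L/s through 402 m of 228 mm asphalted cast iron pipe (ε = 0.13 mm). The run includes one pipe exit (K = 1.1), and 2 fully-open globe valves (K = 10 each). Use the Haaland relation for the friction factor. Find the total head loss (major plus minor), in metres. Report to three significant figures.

V = 4Q/(πD²) = 2.449 m/s; V²/2g = 0.3058 m
Re = 5.67×10^5, ε/D = 5.70×10^-4 → f = 0.01792 (Haaland)
Major: h_f = f(L/D)·V²/2g = 0.01792·1763·0.3058 = 9.663 m
Minor: ΣK = 21.1; h_m = ΣK·V²/2g = 6.452 m
Total H_L = 9.663 + 6.452 = 16.11 m

H_L ≈ 16.1 m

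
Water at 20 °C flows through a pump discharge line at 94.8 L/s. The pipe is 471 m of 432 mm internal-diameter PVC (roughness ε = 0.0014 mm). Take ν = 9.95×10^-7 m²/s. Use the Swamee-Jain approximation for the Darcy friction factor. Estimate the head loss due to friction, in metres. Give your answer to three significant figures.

h_f ≈ 0.339 m

V = 4Q/(πD²) = 4·0.0948/(π·0.432²) = 0.6468 m/s
Re = VD/ν = 0.6468·0.432/9.95×10^-7 = 2.81×10^5 → turbulent
ε/D = 0.0014/432 = 3.24×10^-6
Swamee-Jain: f = 0.01459
h_f = f(L/D)V²/(2g) = 0.01459·(471/0.432)·0.6468²/(2·9.81) = 0.3392 m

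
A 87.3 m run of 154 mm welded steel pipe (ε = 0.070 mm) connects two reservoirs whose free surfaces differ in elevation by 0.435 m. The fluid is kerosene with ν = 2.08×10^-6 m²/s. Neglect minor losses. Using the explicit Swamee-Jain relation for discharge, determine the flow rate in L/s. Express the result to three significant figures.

Swamee-Jain (Type II): Q = -0.965·√(gD⁵h_f/L)·ln[ε/(3.7D) + √(3.17ν²L/(gD³h_f))]
√(gD⁵h_f/L) = √(9.81·0.154⁵·0.435/87.3) = 0.002058
ε/(3.7D) = 1.23×10^-4; √(3.17ν²L/(gD³h_f)) = 2.77×10^-4
Q = -0.965·0.002058·ln(4.000×10^-4) = 0.01554 m³/s
Check: V = 0.834 m/s, Re = 6.18×10^4, f = 0.02169, h_f = 0.436 m ≈ 0.435 m ✓

Q ≈ 15.5 L/s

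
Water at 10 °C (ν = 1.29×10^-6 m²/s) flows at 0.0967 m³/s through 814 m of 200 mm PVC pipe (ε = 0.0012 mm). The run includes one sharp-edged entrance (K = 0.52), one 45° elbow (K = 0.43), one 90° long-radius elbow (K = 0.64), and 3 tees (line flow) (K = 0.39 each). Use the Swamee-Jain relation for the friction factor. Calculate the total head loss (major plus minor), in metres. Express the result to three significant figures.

H_L ≈ 27.5 m

V = 4Q/(πD²) = 3.078 m/s; V²/2g = 0.4829 m
Re = 4.77×10^5, ε/D = 6.00×10^-6 → f = 0.01329 (Swamee-Jain)
Major: h_f = f(L/D)·V²/2g = 0.01329·4070·0.4829 = 26.13 m
Minor: ΣK = 2.76; h_m = ΣK·V²/2g = 1.333 m
Total H_L = 26.13 + 1.333 = 27.46 m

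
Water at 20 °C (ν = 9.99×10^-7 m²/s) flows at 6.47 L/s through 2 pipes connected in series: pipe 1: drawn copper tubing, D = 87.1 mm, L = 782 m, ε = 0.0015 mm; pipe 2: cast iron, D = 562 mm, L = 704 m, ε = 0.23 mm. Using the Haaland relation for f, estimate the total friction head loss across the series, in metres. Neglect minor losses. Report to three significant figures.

H ≈ 9.76 m

Pipe 1: V = 1.086 m/s, Re = 9.47×10^4, ε/D = 1.72×10^-5, f = 0.01809, h_1 = f(L/D)V²/2g = 9.762 m
Pipe 2: V = 0.02608 m/s, Re = 1.47×10^4, ε/D = 4.09×10^-4, f = 0.02849, h_2 = f(L/D)V²/2g = 0.001237 m
Series → Q common, losses add: H = Σh = 9.763 m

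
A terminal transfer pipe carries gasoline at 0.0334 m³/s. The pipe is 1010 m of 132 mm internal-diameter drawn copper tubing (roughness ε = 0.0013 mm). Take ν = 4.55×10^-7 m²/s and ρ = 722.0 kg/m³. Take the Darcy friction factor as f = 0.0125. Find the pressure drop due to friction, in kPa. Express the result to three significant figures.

V = 4Q/(πD²) = 4·0.0334/(π·0.132²) = 2.441 m/s
h_f = f(L/D)V²/(2g) = 0.01250·(1010/0.132)·2.441²/(2·9.81) = 29.04 m
Δp = ρg·h_f = 722.0·9.81·29.04 = 205.7 kPa

Δp ≈ 206 kPa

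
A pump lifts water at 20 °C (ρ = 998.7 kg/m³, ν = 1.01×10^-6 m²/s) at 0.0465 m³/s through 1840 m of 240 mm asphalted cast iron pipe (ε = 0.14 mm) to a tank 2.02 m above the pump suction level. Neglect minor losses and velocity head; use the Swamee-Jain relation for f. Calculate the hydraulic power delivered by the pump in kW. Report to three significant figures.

V = 4Q/(πD²) = 1.028 m/s; Re = 2.44×10^5; ε/D = 5.83×10^-4; f = 0.01906
h_f = f(L/D)V²/2g = 7.868 m
Total head H = z + h_f = 2.02 + 7.868 = 9.888 m
P_hyd = ρgQH = 998.7·9.81·0.0465·9.888 = 4.505 kW

P_hyd ≈ 4.50 kW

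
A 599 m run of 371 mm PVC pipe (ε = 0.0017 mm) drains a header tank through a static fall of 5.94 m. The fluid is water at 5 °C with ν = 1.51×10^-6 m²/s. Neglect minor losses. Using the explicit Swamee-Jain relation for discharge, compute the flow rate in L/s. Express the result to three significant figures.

Swamee-Jain (Type II): Q = -0.965·√(gD⁵h_f/L)·ln[ε/(3.7D) + √(3.17ν²L/(gD³h_f))]
√(gD⁵h_f/L) = √(9.81·0.371⁵·5.94/599) = 0.02615
ε/(3.7D) = 1.24×10^-6; √(3.17ν²L/(gD³h_f)) = 3.81×10^-5
Q = -0.965·0.02615·ln(3.938×10^-5) = 0.2559 m³/s
Check: V = 2.37 m/s, Re = 5.82×10^5, f = 0.01283, h_f = 5.92 m ≈ 5.94 m ✓

Q ≈ 256 L/s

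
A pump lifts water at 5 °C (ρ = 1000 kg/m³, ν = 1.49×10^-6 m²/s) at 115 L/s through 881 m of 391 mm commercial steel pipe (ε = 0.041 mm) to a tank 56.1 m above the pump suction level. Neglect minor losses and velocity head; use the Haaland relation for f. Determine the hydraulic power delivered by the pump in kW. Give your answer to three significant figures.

V = 4Q/(πD²) = 0.9578 m/s; Re = 2.51×10^5; ε/D = 1.05×10^-4; f = 0.01566
h_f = f(L/D)V²/2g = 1.650 m
Total head H = z + h_f = 56.1 + 1.650 = 57.75 m
P_hyd = ρgQH = 1000·9.81·0.115·57.75 = 65.15 kW

P_hyd ≈ 65.2 kW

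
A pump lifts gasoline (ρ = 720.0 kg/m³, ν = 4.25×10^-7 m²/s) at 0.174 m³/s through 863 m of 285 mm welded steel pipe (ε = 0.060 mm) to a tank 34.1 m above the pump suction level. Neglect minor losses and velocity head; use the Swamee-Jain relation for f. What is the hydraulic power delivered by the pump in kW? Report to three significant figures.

P_hyd ≈ 62.4 kW

V = 4Q/(πD²) = 2.728 m/s; Re = 1.83×10^6; ε/D = 2.11×10^-4; f = 0.01449
h_f = f(L/D)V²/2g = 16.64 m
Total head H = z + h_f = 34.1 + 16.64 = 50.74 m
P_hyd = ρgQH = 720.0·9.81·0.174·50.74 = 62.35 kW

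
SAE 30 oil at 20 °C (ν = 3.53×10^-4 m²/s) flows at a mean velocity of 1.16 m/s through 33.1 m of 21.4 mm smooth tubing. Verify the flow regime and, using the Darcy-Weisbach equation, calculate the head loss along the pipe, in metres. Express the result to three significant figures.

h_f ≈ 96.5 m

Re = VD/ν = 1.16·0.02140/3.53×10^-4 = 70.3 → laminar (Re < 2300)
f = 64/Re = 0.9101
h_f = f(L/D)V²/(2g) = 0.9101·(33.1/0.02140)·1.16²/(2·9.81) = 96.54 m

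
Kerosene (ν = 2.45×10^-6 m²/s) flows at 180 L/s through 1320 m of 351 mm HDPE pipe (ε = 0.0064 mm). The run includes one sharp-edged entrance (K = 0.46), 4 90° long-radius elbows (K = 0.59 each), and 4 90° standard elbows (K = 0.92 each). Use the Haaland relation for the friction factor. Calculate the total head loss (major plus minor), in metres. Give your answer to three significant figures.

H_L ≈ 11.0 m

V = 4Q/(πD²) = 1.860 m/s; V²/2g = 0.1764 m
Re = 2.67×10^5, ε/D = 1.82×10^-5 → f = 0.01481 (Haaland)
Major: h_f = f(L/D)·V²/2g = 0.01481·3761·0.1764 = 9.820 m
Minor: ΣK = 6.50; h_m = ΣK·V²/2g = 1.146 m
Total H_L = 9.820 + 1.146 = 10.97 m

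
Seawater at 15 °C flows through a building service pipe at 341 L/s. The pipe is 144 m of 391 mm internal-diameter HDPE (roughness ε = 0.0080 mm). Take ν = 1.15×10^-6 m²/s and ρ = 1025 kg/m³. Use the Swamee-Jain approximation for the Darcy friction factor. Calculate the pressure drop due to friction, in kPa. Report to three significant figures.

Δp ≈ 18.5 kPa

V = 4Q/(πD²) = 4·0.341/(π·0.391²) = 2.840 m/s
Re = VD/ν = 2.840·0.391/1.15×10^-6 = 9.66×10^5 → turbulent
ε/D = 0.0080/391 = 2.05×10^-5
Swamee-Jain: f = 0.01215
h_f = f(L/D)V²/(2g) = 0.01215·(144/0.391)·2.840²/(2·9.81) = 1.840 m
Δp = ρg·h_f = 1025·9.81·1.840 = 18.50 kPa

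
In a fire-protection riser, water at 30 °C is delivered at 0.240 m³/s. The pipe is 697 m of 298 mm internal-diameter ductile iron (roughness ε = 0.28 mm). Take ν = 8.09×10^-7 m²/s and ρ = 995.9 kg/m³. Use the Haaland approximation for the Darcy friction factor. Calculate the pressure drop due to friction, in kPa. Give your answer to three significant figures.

V = 4Q/(πD²) = 4·0.240/(π·0.298²) = 3.441 m/s
Re = VD/ν = 3.441·0.298/8.09×10^-7 = 1.27×10^6 → turbulent
ε/D = 0.28/298 = 9.40×10^-4
Haaland: f = 0.01960
h_f = f(L/D)V²/(2g) = 0.01960·(697/0.298)·3.441²/(2·9.81) = 27.67 m
Δp = ρg·h_f = 995.9·9.81·27.67 = 270.3 kPa

Δp ≈ 270 kPa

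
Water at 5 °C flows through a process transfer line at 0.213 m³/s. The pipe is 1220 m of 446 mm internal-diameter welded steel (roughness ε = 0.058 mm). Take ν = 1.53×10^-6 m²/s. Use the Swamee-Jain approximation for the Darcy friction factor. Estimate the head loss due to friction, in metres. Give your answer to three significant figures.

h_f ≈ 3.94 m

V = 4Q/(πD²) = 4·0.213/(π·0.446²) = 1.363 m/s
Re = VD/ν = 1.363·0.446/1.53×10^-6 = 3.97×10^5 → turbulent
ε/D = 0.058/446 = 1.30×10^-4
Swamee-Jain: f = 0.01518
h_f = f(L/D)V²/(2g) = 0.01518·(1220/0.446)·1.363²/(2·9.81) = 3.935 m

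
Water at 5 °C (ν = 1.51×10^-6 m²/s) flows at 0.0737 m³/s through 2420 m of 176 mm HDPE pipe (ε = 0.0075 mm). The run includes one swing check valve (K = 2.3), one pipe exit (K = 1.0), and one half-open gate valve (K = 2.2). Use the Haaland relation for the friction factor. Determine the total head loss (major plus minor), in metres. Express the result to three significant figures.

H_L ≈ 94.7 m

V = 4Q/(πD²) = 3.029 m/s; V²/2g = 0.4677 m
Re = 3.53×10^5, ε/D = 4.26×10^-5 → f = 0.01433 (Haaland)
Major: h_f = f(L/D)·V²/2g = 0.01433·13750·0.4677 = 92.15 m
Minor: ΣK = 5.50; h_m = ΣK·V²/2g = 2.573 m
Total H_L = 92.15 + 2.573 = 94.72 m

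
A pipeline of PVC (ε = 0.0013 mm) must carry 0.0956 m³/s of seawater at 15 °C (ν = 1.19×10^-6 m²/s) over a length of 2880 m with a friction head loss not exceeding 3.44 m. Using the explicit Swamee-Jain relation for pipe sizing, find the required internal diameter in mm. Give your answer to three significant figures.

D ≈ 399 mm

Swamee-Jain (Type III): D = 0.66·[ε^1.25·(LQ²/(gh_f))^4.75 + ν·Q^9.4·(L/(gh_f))^5.2]^0.04
LQ²/(gh_f) = 0.7800; L/(gh_f) = 85.34
Term 1 = ε^1.25·(…)^4.75 = 1.35×10^-8; Term 2 = ν·Q^9.4·(…)^5.2 = 3.42×10^-6
D = 0.66·(1.35×10^-8 + 3.42×10^-6)^0.04 = 0.3990 m = 399 mm
Check: V = 0.765 m/s, Re = 2.56×10^5, f = 0.01484, h_f = 3.19 m ≈ 3.44 m ✓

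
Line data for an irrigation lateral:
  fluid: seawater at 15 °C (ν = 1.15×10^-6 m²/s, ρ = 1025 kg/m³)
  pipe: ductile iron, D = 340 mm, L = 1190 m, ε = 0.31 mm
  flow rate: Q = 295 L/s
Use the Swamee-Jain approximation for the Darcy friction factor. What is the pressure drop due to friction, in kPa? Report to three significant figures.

Δp ≈ 372 kPa

V = 4Q/(πD²) = 4·0.295/(π·0.340²) = 3.249 m/s
Re = VD/ν = 3.249·0.340/1.15×10^-6 = 9.61×10^5 → turbulent
ε/D = 0.31/340 = 9.12×10^-4
Swamee-Jain: f = 0.01963
h_f = f(L/D)V²/(2g) = 0.01963·(1190/0.340)·3.249²/(2·9.81) = 36.97 m
Δp = ρg·h_f = 1025·9.81·36.97 = 371.8 kPa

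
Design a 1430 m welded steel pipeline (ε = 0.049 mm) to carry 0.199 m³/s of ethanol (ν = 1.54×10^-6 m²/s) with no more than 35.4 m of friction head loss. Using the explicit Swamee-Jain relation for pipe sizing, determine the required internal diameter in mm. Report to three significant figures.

Swamee-Jain (Type III): D = 0.66·[ε^1.25·(LQ²/(gh_f))^4.75 + ν·Q^9.4·(L/(gh_f))^5.2]^0.04
LQ²/(gh_f) = 0.1631; L/(gh_f) = 4.118
Term 1 = ε^1.25·(…)^4.75 = 7.44×10^-10; Term 2 = ν·Q^9.4·(…)^5.2 = 6.21×10^-10
D = 0.66·(7.44×10^-10 + 6.21×10^-10)^0.04 = 0.2917 m = 292 mm
Check: V = 2.98 m/s, Re = 5.64×10^5, f = 0.01504, h_f = 33.3 m ≈ 35.4 m ✓

D ≈ 292 mm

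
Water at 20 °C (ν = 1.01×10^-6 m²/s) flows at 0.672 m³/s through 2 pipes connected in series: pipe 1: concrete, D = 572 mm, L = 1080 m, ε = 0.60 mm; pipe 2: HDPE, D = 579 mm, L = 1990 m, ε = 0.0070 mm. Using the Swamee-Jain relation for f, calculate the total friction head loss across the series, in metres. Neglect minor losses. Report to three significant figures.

H ≈ 26.1 m

Pipe 1: V = 2.615 m/s, Re = 1.48×10^6, ε/D = 0.00105, f = 0.02014, h_1 = f(L/D)V²/2g = 13.25 m
Pipe 2: V = 2.552 m/s, Re = 1.46×10^6, ε/D = 1.21×10^-5, f = 0.01127, h_2 = f(L/D)V²/2g = 12.86 m
Series → Q common, losses add: H = Σh = 26.11 m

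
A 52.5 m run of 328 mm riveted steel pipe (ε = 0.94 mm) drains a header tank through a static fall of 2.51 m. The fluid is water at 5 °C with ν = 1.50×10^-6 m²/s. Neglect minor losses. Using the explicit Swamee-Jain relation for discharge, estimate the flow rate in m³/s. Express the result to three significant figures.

Swamee-Jain (Type II): Q = -0.965·√(gD⁵h_f/L)·ln[ε/(3.7D) + √(3.17ν²L/(gD³h_f))]
√(gD⁵h_f/L) = √(9.81·0.328⁵·2.51/52.5) = 0.04220
ε/(3.7D) = 7.75×10^-4; √(3.17ν²L/(gD³h_f)) = 2.08×10^-5
Q = -0.965·0.04220·ln(7.953×10^-4) = 0.2906 m³/s
Check: V = 3.44 m/s, Re = 7.52×10^5, f = 0.02610, h_f = 2.52 m ≈ 2.51 m ✓

Q ≈ 0.291 m³/s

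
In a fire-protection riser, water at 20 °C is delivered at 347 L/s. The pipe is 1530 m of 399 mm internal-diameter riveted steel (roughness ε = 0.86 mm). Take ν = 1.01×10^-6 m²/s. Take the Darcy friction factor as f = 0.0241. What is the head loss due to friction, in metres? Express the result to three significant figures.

h_f ≈ 36.3 m

V = 4Q/(πD²) = 4·0.347/(π·0.399²) = 2.775 m/s
h_f = f(L/D)V²/(2g) = 0.02410·(1530/0.399)·2.775²/(2·9.81) = 36.28 m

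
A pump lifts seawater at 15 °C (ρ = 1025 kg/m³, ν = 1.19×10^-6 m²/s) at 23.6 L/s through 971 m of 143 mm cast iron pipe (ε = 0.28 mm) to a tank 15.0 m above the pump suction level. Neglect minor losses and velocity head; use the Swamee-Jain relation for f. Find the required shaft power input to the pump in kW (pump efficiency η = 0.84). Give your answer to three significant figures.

P_shaft ≈ 9.41 kW

V = 4Q/(πD²) = 1.469 m/s; Re = 1.77×10^5; ε/D = 0.00196; f = 0.02449
h_f = f(L/D)V²/2g = 18.30 m
Total head H = z + h_f = 15.0 + 18.30 = 33.30 m
P_hyd = ρgQH = 1025·9.81·0.0236·33.30 = 7.902 kW
P_shaft = P_hyd/η = 7.902/0.84 = 9.407 kW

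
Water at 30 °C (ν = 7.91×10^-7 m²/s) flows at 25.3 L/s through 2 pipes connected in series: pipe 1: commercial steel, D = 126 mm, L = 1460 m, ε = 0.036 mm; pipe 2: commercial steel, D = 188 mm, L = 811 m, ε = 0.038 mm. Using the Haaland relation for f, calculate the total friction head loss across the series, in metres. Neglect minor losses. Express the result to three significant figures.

H ≈ 43.4 m

Pipe 1: V = 2.029 m/s, Re = 3.23×10^5, ε/D = 2.86×10^-4, f = 0.01659, h_1 = f(L/D)V²/2g = 40.34 m
Pipe 2: V = 0.9114 m/s, Re = 2.17×10^5, ε/D = 2.02×10^-4, f = 0.01671, h_2 = f(L/D)V²/2g = 3.052 m
Series → Q common, losses add: H = Σh = 43.39 m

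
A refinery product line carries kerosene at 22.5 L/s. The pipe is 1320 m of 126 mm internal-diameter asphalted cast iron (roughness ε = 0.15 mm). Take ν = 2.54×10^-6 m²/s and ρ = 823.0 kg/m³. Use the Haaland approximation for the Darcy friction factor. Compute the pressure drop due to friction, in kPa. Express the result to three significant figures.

V = 4Q/(πD²) = 4·0.0225/(π·0.126²) = 1.804 m/s
Re = VD/ν = 1.804·0.126/2.54×10^-6 = 8.95×10^4 → turbulent
ε/D = 0.15/126 = 0.00119
Haaland: f = 0.02282
h_f = f(L/D)V²/(2g) = 0.02282·(1320/0.126)·1.804²/(2·9.81) = 39.67 m
Δp = ρg·h_f = 823.0·9.81·39.67 = 320.3 kPa

Δp ≈ 320 kPa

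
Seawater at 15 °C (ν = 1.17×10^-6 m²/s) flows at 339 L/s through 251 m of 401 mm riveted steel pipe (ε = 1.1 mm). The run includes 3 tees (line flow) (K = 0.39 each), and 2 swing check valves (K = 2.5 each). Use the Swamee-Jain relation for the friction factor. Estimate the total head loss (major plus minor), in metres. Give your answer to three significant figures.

H_L ≈ 8.19 m

V = 4Q/(πD²) = 2.684 m/s; V²/2g = 0.3672 m
Re = 9.20×10^5, ε/D = 0.00274 → f = 0.02575 (Swamee-Jain)
Major: h_f = f(L/D)·V²/2g = 0.02575·625.9·0.3672 = 5.919 m
Minor: ΣK = 6.17; h_m = ΣK·V²/2g = 2.266 m
Total H_L = 5.919 + 2.266 = 8.185 m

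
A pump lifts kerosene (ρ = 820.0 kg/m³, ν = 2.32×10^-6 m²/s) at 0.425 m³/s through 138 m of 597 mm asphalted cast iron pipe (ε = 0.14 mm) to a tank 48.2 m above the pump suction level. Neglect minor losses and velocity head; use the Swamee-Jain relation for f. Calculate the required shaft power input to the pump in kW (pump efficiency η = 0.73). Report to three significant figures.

P_shaft ≈ 228 kW

V = 4Q/(πD²) = 1.518 m/s; Re = 3.91×10^5; ε/D = 2.35×10^-4; f = 0.01616
h_f = f(L/D)V²/2g = 0.4389 m
Total head H = z + h_f = 48.2 + 0.4389 = 48.64 m
P_hyd = ρgQH = 820.0·9.81·0.425·48.64 = 166.3 kW
P_shaft = P_hyd/η = 166.3/0.73 = 227.8 kW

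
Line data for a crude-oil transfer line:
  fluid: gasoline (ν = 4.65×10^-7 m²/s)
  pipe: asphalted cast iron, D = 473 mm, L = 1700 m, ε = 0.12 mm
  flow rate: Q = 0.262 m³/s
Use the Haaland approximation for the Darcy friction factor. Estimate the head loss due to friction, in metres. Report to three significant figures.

V = 4Q/(πD²) = 4·0.262/(π·0.473²) = 1.491 m/s
Re = VD/ν = 1.491·0.473/4.65×10^-7 = 1.52×10^6 → turbulent
ε/D = 0.12/473 = 2.54×10^-4
Haaland: f = 0.01493
h_f = f(L/D)V²/(2g) = 0.01493·(1700/0.473)·1.491²/(2·9.81) = 6.082 m

h_f ≈ 6.08 m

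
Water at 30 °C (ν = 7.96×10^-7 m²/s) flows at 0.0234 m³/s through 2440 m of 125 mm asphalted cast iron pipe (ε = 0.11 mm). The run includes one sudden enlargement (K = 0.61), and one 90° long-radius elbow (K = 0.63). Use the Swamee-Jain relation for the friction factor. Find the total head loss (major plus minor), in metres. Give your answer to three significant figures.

H_L ≈ 73.4 m

V = 4Q/(πD²) = 1.907 m/s; V²/2g = 0.1853 m
Re = 2.99×10^5, ε/D = 8.80×10^-4 → f = 0.02023 (Swamee-Jain)
Major: h_f = f(L/D)·V²/2g = 0.02023·19520·0.1853 = 73.19 m
Minor: ΣK = 1.24; h_m = ΣK·V²/2g = 0.2298 m
Total H_L = 73.19 + 0.2298 = 73.42 m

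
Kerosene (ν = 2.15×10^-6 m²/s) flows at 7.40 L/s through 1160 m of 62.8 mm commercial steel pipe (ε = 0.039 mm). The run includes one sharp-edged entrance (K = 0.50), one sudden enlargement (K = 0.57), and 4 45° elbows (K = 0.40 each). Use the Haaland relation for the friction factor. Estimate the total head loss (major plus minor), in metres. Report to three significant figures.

V = 4Q/(πD²) = 2.389 m/s; V²/2g = 0.2909 m
Re = 6.98×10^4, ε/D = 6.21×10^-4 → f = 0.02152 (Haaland)
Major: h_f = f(L/D)·V²/2g = 0.02152·18471·0.2909 = 115.7 m
Minor: ΣK = 2.67; h_m = ΣK·V²/2g = 0.7767 m
Total H_L = 115.7 + 0.7767 = 116.4 m

H_L ≈ 116 m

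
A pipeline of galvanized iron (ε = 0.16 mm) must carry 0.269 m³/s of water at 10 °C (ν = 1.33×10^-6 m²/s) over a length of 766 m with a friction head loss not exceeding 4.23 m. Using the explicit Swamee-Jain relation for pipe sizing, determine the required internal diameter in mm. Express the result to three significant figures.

D ≈ 455 mm

Swamee-Jain (Type III): D = 0.66·[ε^1.25·(LQ²/(gh_f))^4.75 + ν·Q^9.4·(L/(gh_f))^5.2]^0.04
LQ²/(gh_f) = 1.336; L/(gh_f) = 18.46
Term 1 = ε^1.25·(…)^4.75 = 7.12×10^-5; Term 2 = ν·Q^9.4·(…)^5.2 = 2.23×10^-5
D = 0.66·(7.12×10^-5 + 2.23×10^-5)^0.04 = 0.4554 m = 455 mm
Check: V = 1.65 m/s, Re = 5.66×10^5, f = 0.01664, h_f = 3.89 m ≈ 4.23 m ✓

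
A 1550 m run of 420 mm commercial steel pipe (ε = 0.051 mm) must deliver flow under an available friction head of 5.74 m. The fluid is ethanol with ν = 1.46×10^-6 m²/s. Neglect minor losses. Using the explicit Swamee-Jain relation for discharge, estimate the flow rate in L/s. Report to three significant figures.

Q ≈ 198 L/s

Swamee-Jain (Type II): Q = -0.965·√(gD⁵h_f/L)·ln[ε/(3.7D) + √(3.17ν²L/(gD³h_f))]
√(gD⁵h_f/L) = √(9.81·0.420⁵·5.74/1550) = 0.02179
ε/(3.7D) = 3.28×10^-5; √(3.17ν²L/(gD³h_f)) = 5.01×10^-5
Q = -0.965·0.02179·ln(8.292×10^-5) = 0.1976 m³/s
Check: V = 1.43 m/s, Re = 4.10×10^5, f = 0.01504, h_f = 5.76 m ≈ 5.74 m ✓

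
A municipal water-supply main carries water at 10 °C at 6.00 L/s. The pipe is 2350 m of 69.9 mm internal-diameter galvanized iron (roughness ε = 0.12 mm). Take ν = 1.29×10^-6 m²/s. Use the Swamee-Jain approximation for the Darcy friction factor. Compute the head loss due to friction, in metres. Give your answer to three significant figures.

h_f ≈ 104 m

V = 4Q/(πD²) = 4·0.00600/(π·0.0699²) = 1.564 m/s
Re = VD/ν = 1.564·0.0699/1.29×10^-6 = 8.47×10^4 → turbulent
ε/D = 0.12/69.9 = 0.00172
Swamee-Jain: f = 0.02486
h_f = f(L/D)V²/(2g) = 0.02486·(2350/0.0699)·1.564²/(2·9.81) = 104.2 m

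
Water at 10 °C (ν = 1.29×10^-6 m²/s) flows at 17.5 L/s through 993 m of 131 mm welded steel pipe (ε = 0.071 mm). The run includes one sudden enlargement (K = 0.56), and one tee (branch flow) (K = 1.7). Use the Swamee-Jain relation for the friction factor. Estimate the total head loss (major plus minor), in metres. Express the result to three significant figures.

V = 4Q/(πD²) = 1.298 m/s; V²/2g = 0.08592 m
Re = 1.32×10^5, ε/D = 5.42×10^-4 → f = 0.01994 (Swamee-Jain)
Major: h_f = f(L/D)·V²/2g = 0.01994·7580·0.08592 = 12.99 m
Minor: ΣK = 2.26; h_m = ΣK·V²/2g = 0.1942 m
Total H_L = 12.99 + 0.1942 = 13.18 m

H_L ≈ 13.2 m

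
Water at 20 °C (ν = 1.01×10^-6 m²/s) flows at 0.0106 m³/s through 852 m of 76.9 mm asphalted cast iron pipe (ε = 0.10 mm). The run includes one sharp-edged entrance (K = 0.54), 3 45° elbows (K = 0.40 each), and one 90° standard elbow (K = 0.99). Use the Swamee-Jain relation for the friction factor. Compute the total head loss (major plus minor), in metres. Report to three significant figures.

H_L ≈ 66.8 m

V = 4Q/(πD²) = 2.282 m/s; V²/2g = 0.2655 m
Re = 1.74×10^5, ε/D = 0.00130 → f = 0.02247 (Swamee-Jain)
Major: h_f = f(L/D)·V²/2g = 0.02247·11079·0.2655 = 66.09 m
Minor: ΣK = 2.73; h_m = ΣK·V²/2g = 0.7248 m
Total H_L = 66.09 + 0.7248 = 66.82 m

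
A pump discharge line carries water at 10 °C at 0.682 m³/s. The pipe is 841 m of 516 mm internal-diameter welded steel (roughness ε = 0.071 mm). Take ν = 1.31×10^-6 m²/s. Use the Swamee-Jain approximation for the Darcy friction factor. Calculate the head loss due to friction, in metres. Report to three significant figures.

h_f ≈ 12.2 m

V = 4Q/(πD²) = 4·0.682/(π·0.516²) = 3.261 m/s
Re = VD/ν = 3.261·0.516/1.31×10^-6 = 1.28×10^6 → turbulent
ε/D = 0.071/516 = 1.38×10^-4
Swamee-Jain: f = 0.01380
h_f = f(L/D)V²/(2g) = 0.01380·(841/0.516)·3.261²/(2·9.81) = 12.19 m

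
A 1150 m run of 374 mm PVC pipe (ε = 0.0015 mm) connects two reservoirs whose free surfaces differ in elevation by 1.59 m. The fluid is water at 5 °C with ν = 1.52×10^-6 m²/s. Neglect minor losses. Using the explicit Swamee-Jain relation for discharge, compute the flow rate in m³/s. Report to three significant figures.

Swamee-Jain (Type II): Q = -0.965·√(gD⁵h_f/L)·ln[ε/(3.7D) + √(3.17ν²L/(gD³h_f))]
√(gD⁵h_f/L) = √(9.81·0.374⁵·1.59/1150) = 0.009962
ε/(3.7D) = 1.08×10^-6; √(3.17ν²L/(gD³h_f)) = 1.02×10^-4
Q = -0.965·0.009962·ln(1.027×10^-4) = 0.08829 m³/s
Check: V = 0.804 m/s, Re = 1.98×10^5, f = 0.01560, h_f = 1.58 m ≈ 1.59 m ✓

Q ≈ 0.0883 m³/s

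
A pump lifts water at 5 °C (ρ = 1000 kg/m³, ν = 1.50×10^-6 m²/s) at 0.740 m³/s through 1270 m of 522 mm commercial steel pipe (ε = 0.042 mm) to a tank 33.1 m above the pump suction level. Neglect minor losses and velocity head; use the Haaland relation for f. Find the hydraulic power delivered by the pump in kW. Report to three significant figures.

P_hyd ≈ 378 kW

V = 4Q/(πD²) = 3.458 m/s; Re = 1.20×10^6; ε/D = 8.05×10^-5; f = 0.01282
h_f = f(L/D)V²/2g = 19.01 m
Total head H = z + h_f = 33.1 + 19.01 = 52.11 m
P_hyd = ρgQH = 1000·9.81·0.740·52.11 = 378.3 kW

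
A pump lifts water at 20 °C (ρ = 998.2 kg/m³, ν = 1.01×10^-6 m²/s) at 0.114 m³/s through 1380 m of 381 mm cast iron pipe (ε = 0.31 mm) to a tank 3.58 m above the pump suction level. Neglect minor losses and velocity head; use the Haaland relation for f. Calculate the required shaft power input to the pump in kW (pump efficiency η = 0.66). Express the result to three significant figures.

P_shaft ≈ 12.1 kW

V = 4Q/(πD²) = 0.9999 m/s; Re = 3.77×10^5; ε/D = 8.14×10^-4; f = 0.01951
h_f = f(L/D)V²/2g = 3.601 m
Total head H = z + h_f = 3.58 + 3.601 = 7.181 m
P_hyd = ρgQH = 998.2·9.81·0.114·7.181 = 8.017 kW
P_shaft = P_hyd/η = 8.017/0.66 = 12.15 kW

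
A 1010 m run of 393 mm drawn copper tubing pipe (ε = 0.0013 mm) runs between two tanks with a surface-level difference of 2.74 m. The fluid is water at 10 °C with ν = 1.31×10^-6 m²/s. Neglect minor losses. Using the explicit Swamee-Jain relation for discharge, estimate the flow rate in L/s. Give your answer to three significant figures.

Swamee-Jain (Type II): Q = -0.965·√(gD⁵h_f/L)·ln[ε/(3.7D) + √(3.17ν²L/(gD³h_f))]
√(gD⁵h_f/L) = √(9.81·0.393⁵·2.74/1010) = 0.01580
ε/(3.7D) = 8.94×10^-7; √(3.17ν²L/(gD³h_f)) = 5.80×10^-5
Q = -0.965·0.01580·ln(5.893×10^-5) = 0.1485 m³/s
Check: V = 1.22 m/s, Re = 3.67×10^5, f = 0.01389, h_f = 2.72 m ≈ 2.74 m ✓

Q ≈ 148 L/s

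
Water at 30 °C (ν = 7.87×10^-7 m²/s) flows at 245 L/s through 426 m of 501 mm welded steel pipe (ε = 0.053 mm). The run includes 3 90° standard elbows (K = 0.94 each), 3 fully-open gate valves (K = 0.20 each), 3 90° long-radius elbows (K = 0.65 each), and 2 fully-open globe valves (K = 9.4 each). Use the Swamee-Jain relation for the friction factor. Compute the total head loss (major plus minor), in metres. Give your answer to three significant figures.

V = 4Q/(πD²) = 1.243 m/s; V²/2g = 0.07872 m
Re = 7.91×10^5, ε/D = 1.06×10^-4 → f = 0.01387 (Swamee-Jain)
Major: h_f = f(L/D)·V²/2g = 0.01387·850.3·0.07872 = 0.9284 m
Minor: ΣK = 24.2; h_m = ΣK·V²/2g = 1.903 m
Total H_L = 0.9284 + 1.903 = 2.831 m

H_L ≈ 2.83 m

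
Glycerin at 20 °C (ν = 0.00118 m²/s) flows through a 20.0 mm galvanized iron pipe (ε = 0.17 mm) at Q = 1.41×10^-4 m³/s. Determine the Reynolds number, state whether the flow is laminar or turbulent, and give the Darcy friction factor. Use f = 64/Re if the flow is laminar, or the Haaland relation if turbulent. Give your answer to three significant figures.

V = 4Q/(πD²) = 0.4488 m/s
Re = VD/ν = 0.4488·0.0200/0.00118 = 7.61
Re < 2300 → laminar → f = 64/Re = 8.413

Re ≈ 7.61; laminar; f = 64/Re ≈ 8.41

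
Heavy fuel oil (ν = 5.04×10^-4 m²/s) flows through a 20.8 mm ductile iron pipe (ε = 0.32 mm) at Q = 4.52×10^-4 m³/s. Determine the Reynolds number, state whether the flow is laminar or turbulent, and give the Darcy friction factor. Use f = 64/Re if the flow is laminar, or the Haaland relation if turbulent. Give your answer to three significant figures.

Re ≈ 54.9; laminar; f = 64/Re ≈ 1.17

V = 4Q/(πD²) = 1.330 m/s
Re = VD/ν = 1.330·0.0208/5.04×10^-4 = 54.9
Re < 2300 → laminar → f = 64/Re = 1.166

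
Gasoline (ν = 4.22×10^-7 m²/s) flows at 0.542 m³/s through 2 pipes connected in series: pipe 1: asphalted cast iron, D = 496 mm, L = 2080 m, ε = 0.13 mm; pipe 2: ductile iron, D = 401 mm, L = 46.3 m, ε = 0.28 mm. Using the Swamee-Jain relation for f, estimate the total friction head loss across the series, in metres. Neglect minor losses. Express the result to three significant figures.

Pipe 1: V = 2.805 m/s, Re = 3.30×10^6, ε/D = 2.62×10^-4, f = 0.01484, h_1 = f(L/D)V²/2g = 24.96 m
Pipe 2: V = 4.292 m/s, Re = 4.08×10^6, ε/D = 6.98×10^-4, f = 0.01817, h_2 = f(L/D)V²/2g = 1.969 m
Series → Q common, losses add: H = Σh = 26.93 m

H ≈ 26.9 m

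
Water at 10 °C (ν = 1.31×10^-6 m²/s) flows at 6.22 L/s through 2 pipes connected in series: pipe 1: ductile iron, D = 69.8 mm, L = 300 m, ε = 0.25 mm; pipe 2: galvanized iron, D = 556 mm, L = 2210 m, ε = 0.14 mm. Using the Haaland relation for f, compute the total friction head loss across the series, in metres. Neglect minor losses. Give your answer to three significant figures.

H ≈ 16.7 m

Pipe 1: V = 1.626 m/s, Re = 8.66×10^4, ε/D = 0.00358, f = 0.02878, h_1 = f(L/D)V²/2g = 16.66 m
Pipe 2: V = 0.02562 m/s, Re = 1.09×10^4, ε/D = 2.52×10^-4, f = 0.03049, h_2 = f(L/D)V²/2g = 0.004054 m
Series → Q common, losses add: H = Σh = 16.66 m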